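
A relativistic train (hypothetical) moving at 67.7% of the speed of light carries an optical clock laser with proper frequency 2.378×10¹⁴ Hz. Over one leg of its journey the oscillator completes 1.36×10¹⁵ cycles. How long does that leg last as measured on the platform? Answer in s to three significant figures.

Δt = 7.77 s

β = 0.677; γ = 1/√(1 − 0.677²) = 1/√0.5417 = 1.359
Proper time for N cycles: τ = N/f = 1.36×10¹⁵/(2.378×10¹⁴) = 5.719×10⁰ s = 5.719 s.
Lab-frame duration Δt = γτ = 1.359 × 5.719 = 7.771 s.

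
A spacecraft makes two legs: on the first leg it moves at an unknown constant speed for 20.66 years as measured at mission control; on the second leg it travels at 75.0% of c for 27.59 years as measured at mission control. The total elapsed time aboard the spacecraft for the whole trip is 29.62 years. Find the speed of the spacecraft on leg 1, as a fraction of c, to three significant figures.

β = 0.835

Leg 1: speed unknown; τ_1 = 20.66/γ_1.
Leg 2: β = 0.750; γ = 1/√(1 − 0.750²) = 1/√0.4375 = 1.512; τ_2 = 27.59/1.512 = 18.25 years.
Total proper time: τ_1 + 18.25 = 29.62, so τ_1 = 29.62 − 18.25 = 11.37 years.
γ_1 = 20.66/11.37 = 1.817; β = √(1 − 1/γ²) = √0.6971.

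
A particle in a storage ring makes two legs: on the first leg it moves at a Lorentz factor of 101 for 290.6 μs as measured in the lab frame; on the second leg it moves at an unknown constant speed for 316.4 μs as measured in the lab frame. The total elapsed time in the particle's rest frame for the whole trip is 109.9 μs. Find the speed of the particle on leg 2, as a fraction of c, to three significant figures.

Leg 1: γ = 101; τ_1 = 290.6/101.0 = 2.877 μs.
Leg 2: speed unknown; τ_2 = 316.4/γ_2.
Total proper time: 2.877 + τ_2 = 109.9, so τ_2 = 109.9 − 2.877 = 107.0 μs.
γ_2 = 316.4/107.0 = 2.956; β = √(1 − 1/γ²) = √0.8856.

β = 0.941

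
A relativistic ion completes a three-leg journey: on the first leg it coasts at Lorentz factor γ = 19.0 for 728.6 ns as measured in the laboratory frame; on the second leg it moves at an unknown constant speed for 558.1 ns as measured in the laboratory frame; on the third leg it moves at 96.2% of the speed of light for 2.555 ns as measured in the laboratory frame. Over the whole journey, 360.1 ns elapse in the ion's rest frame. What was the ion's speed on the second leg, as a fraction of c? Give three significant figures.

β = 0.818

Leg 1: γ = 19.0; τ_1 = 728.6/19.00 = 38.35 ns.
Leg 2: speed unknown; τ_2 = 558.1/γ_2.
Leg 3: β = 0.962; γ = 1/√(1 − 0.962²) = 1/√0.07456 = 3.662; τ_3 = 2.555/3.662 = 0.6976 ns.
Total proper time: 38.35 + τ_2 + 0.6976 = 360.1, so τ_2 = 360.1 − 39.05 = 321.1 ns.
γ_2 = 558.1/321.1 = 1.738; β = √(1 − 1/γ²) = √0.6691.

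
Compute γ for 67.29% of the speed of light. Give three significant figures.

β = 0.6729; γ = 1/√(1 − 0.6729²) = 1/√0.5472 = 1.352

γ = 1.35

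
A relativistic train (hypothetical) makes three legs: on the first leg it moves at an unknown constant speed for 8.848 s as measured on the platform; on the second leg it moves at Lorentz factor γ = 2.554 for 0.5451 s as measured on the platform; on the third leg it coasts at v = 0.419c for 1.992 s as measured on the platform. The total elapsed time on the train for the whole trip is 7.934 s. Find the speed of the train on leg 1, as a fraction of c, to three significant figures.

Leg 1: speed unknown; τ_1 = 8.848/γ_1.
Leg 2: γ = 2.554; τ_2 = 0.5451/2.554 = 0.2134 s.
Leg 3: γ = 1/√(1 − 0.419²) = 1/√0.8244 = 1.101; τ_3 = 1.992/1.101 = 1.809 s.
Total proper time: τ_1 + 0.2134 + 1.809 = 7.934, so τ_1 = 7.934 − 2.022 = 5.912 s.
γ_1 = 8.848/5.912 = 1.497; β = √(1 − 1/γ²) = √0.5536.

β = 0.744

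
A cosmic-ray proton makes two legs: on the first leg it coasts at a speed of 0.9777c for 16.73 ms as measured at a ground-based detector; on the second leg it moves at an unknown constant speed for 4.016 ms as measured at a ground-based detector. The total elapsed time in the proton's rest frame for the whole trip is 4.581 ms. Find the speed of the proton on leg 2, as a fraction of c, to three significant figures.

β = 0.964

Leg 1: γ = 1/√(1 − 0.9777²) = 1/√0.04410 = 4.762; τ_1 = 16.73/4.762 = 3.513 ms.
Leg 2: speed unknown; τ_2 = 4.016/γ_2.
Total proper time: 3.513 + τ_2 = 4.581, so τ_2 = 4.581 − 3.513 = 1.068 ms.
γ_2 = 4.016/1.068 = 3.762; β = √(1 − 1/γ²) = √0.9293.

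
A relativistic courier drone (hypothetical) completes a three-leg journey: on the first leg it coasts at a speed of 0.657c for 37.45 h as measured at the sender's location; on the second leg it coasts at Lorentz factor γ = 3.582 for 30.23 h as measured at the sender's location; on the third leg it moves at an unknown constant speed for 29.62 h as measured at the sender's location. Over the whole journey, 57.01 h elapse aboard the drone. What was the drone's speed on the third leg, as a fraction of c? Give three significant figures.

β = 0.727

Leg 1: γ = 1/√(1 − 0.657²) = 1/√0.5684 = 1.326; τ_1 = 37.45/1.326 = 28.23 h.
Leg 2: γ = 3.582; τ_2 = 30.23/3.582 = 8.439 h.
Leg 3: speed unknown; τ_3 = 29.62/γ_3.
Total proper time: 28.23 + 8.439 + τ_3 = 57.01, so τ_3 = 57.01 − 36.67 = 20.34 h.
γ_3 = 29.62/20.34 = 1.456; β = √(1 − 1/γ²) = √0.5286.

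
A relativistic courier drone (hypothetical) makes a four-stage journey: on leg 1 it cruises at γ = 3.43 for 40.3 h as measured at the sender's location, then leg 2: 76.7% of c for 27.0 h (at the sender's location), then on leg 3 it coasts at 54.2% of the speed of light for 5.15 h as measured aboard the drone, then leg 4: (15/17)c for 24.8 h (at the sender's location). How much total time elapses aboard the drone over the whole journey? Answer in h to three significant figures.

Leg 1: γ = 3.43; τ_1 = 40.3/3.430 = 11.75 h.
Leg 2: β = 0.767; γ = 1/√(1 − 0.767²) = 1/√0.4117 = 1.558; τ_2 = 27.0/1.558 = 17.32 h.
Leg 3: 5.15 h is already measured aboard the drone.
Leg 4: γ = 1/√(1 − (15/17)²) = 17/8 = 2.125; τ_4 = 24.8/2.125 = 11.67 h.
Total: 11.75 + 17.32 + 5.150 + 11.67 h.

τ = 45.9 h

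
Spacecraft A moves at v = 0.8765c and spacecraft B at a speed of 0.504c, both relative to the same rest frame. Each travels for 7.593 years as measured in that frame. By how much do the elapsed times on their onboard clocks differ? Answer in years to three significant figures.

A: γ = 1/√(1 − 0.8765²) = 1/√0.2317 = 2.077; τ_A = 7.593/2.077 = 3.655 years.
B: γ = 1/√(1 − 0.504²) = 1/√0.7460 = 1.158; τ_B = 7.593/1.158 = 6.558 years.

|τ_A − τ_B| = 2.90 years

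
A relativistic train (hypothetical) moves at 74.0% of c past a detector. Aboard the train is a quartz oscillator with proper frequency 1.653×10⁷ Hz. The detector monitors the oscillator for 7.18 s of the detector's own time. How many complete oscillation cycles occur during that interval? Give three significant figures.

β = 0.740; γ = 1/√(1 − 0.740²) = 1/√0.4524 = 1.487
During 7.18 s of lab time, the oscillator's proper time advances by τ = Δt/γ = 7.18/1.487 = 4.829 s = 4.829×10⁰ s.
N = f × τ = 1.653×10⁷ × 4.829×10⁰ = 7.983×10⁷.

N = 7.98×10⁷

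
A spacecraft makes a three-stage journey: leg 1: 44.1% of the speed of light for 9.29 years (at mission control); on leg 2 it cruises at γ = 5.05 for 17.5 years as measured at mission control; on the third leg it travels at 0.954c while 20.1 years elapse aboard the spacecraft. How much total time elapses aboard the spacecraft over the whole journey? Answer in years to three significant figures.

τ = 31.9 years

Leg 1: β = 0.441; γ = 1/√(1 − 0.441²) = 1/√0.8055 = 1.114; τ_1 = 9.29/1.114 = 8.338 years.
Leg 2: γ = 5.05; τ_2 = 17.5/5.050 = 3.465 years.
Leg 3: 20.1 years is already measured aboard the spacecraft.
Total: 8.338 + 3.465 + 20.10 years.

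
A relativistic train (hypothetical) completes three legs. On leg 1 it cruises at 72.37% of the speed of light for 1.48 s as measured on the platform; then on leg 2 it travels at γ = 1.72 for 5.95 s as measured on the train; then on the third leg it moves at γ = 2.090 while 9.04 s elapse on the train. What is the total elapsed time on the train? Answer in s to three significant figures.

Leg 1: β = 0.7237; γ = 1/√(1 − 0.7237²) = 1/√0.4763 = 1.449; τ_1 = 1.48/1.449 = 1.021 s.
Leg 2: 5.95 s is already measured on the train.
Leg 3: 9.04 s is already measured on the train.
Total: 1.021 + 5.950 + 9.040 s.

τ = 16.0 s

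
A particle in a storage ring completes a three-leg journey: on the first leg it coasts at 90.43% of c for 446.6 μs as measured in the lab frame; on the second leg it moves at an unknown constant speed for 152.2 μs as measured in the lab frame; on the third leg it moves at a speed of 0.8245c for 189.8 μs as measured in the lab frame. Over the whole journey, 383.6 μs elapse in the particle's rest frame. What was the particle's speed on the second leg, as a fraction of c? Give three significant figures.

Leg 1: β = 0.9043; γ = 1/√(1 − 0.9043²) = 1/√0.1822 = 2.342; τ_1 = 446.6/2.342 = 190.7 μs.
Leg 2: speed unknown; τ_2 = 152.2/γ_2.
Leg 3: γ = 1/√(1 − 0.8245²) = 1/√0.3202 = 1.767; τ_3 = 189.8/1.767 = 107.4 μs.
Total proper time: 190.7 + τ_2 + 107.4 = 383.6, so τ_2 = 383.6 − 298.1 = 85.55 μs.
γ_2 = 152.2/85.55 = 1.779; β = √(1 − 1/γ²) = √0.6841.

β = 0.827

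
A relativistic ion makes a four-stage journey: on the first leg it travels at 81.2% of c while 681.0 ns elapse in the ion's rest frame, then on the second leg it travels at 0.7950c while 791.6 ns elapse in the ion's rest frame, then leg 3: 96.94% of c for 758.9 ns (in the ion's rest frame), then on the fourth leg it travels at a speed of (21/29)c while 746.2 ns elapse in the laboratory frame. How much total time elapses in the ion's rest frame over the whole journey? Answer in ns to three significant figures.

Leg 1: 681.0 ns is already measured in the ion's rest frame.
Leg 2: 791.6 ns is already measured in the ion's rest frame.
Leg 3: 758.9 ns is already measured in the ion's rest frame.
Leg 4: γ = 1/√(1 − (21/29)²) = 29/20 = 1.450; τ_4 = 746.2/1.450 = 514.6 ns.
Total: 681.0 + 791.6 + 758.9 + 514.6 ns.

τ = 2750 ns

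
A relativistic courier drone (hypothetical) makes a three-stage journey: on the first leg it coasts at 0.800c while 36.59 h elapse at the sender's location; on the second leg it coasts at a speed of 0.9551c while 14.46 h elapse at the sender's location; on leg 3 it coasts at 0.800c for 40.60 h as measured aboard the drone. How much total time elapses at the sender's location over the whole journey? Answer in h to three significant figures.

Δt = 119 h

Leg 1: 36.59 h is already measured at the sender's location.
Leg 2: 14.46 h is already measured at the sender's location.
Leg 3: γ = 1/√(1 − 0.800²) = 5/3 ≈ 1.667; Δt_3 = 1.667 × 40.60 = 67.67 h.
Total: 36.59 + 14.46 + 67.67 h.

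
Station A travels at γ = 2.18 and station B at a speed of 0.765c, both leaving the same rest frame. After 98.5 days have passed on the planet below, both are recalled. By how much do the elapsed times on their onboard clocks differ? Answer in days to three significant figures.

A: γ = 2.18; τ_A = 98.5/2.180 = 45.18 days.
B: γ = 1/√(1 − 0.765²) = 1/√0.4148 = 1.553; τ_B = 98.5/1.553 = 63.44 days.

|τ_A − τ_B| = 18.3 days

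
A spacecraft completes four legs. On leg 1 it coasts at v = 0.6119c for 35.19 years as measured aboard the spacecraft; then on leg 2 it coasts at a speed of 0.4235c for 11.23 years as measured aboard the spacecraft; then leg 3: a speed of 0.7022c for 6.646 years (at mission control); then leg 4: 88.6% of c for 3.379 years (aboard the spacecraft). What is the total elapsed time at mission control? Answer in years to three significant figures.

Leg 1: γ = 1/√(1 − 0.6119²) = 1/√0.6256 = 1.264; Δt_1 = 1.264 × 35.19 = 44.49 years.
Leg 2: γ = 1/√(1 − 0.4235²) = 1/√0.8206 = 1.104; Δt_2 = 1.104 × 11.23 = 12.40 years.
Leg 3: 6.646 years is already measured at mission control.
Leg 4: β = 0.886; γ = 1/√(1 − 0.886²) = 1/√0.2150 = 2.157; Δt_4 = 2.157 × 3.379 = 7.287 years.
Total: 44.49 + 12.40 + 6.646 + 7.287 years.

Δt = 70.8 years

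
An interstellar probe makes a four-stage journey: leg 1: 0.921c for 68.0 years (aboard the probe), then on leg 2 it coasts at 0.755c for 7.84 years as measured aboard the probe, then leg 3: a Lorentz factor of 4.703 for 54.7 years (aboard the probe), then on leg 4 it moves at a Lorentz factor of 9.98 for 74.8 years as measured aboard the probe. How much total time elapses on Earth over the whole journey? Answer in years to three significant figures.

Δt = 1190 years

Leg 1: γ = 1/√(1 − 0.921²) = 1/√0.1518 = 2.567; Δt_1 = 2.567 × 68.0 = 174.6 years.
Leg 2: γ = 1/√(1 − 0.755²) = 1/√0.4300 = 1.525; Δt_2 = 1.525 × 7.84 = 11.96 years.
Leg 3: γ = 4.703; Δt_3 = 4.703 × 54.7 = 257.3 years.
Leg 4: γ = 9.98; Δt_4 = 9.980 × 74.8 = 746.5 years.
Total: 174.6 + 11.96 + 257.3 + 746.5 years.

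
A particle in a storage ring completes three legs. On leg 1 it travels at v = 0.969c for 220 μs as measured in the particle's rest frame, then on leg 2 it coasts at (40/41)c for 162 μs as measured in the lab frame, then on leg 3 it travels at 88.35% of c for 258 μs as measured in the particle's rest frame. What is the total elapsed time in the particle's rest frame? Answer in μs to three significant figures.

Leg 1: 220 μs is already measured in the particle's rest frame.
Leg 2: γ = 1/√(1 − (40/41)²) = 41/9 ≈ 4.556; τ_2 = 162/4.556 = 35.56 μs.
Leg 3: 258 μs is already measured in the particle's rest frame.
Total: 220.0 + 35.56 + 258.0 μs.

τ = 514 μs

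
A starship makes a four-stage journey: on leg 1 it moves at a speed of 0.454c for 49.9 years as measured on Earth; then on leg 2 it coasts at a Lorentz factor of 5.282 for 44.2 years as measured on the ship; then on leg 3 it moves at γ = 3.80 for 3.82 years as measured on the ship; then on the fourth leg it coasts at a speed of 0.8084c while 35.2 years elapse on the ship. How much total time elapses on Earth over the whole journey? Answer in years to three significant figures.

Δt = 358 years

Leg 1: 49.9 years is already measured on Earth.
Leg 2: γ = 5.282; Δt_2 = 5.282 × 44.2 = 233.5 years.
Leg 3: γ = 3.80; Δt_3 = 3.800 × 3.82 = 14.52 years.
Leg 4: γ = 1/√(1 − 0.8084²) = 1/√0.3465 = 1.699; Δt_4 = 1.699 × 35.2 = 59.80 years.
Total: 49.90 + 233.5 + 14.52 + 59.80 years.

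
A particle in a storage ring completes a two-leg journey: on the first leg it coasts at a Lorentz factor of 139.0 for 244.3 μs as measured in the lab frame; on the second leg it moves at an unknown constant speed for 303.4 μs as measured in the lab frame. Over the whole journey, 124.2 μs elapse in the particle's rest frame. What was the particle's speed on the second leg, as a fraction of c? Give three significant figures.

β = 0.915

Leg 1: γ = 139.0; τ_1 = 244.3/139.0 = 1.758 μs.
Leg 2: speed unknown; τ_2 = 303.4/γ_2.
Total proper time: 1.758 + τ_2 = 124.2, so τ_2 = 124.2 − 1.758 = 122.4 μs.
γ_2 = 303.4/122.4 = 2.478; β = √(1 − 1/γ²) = √0.8371.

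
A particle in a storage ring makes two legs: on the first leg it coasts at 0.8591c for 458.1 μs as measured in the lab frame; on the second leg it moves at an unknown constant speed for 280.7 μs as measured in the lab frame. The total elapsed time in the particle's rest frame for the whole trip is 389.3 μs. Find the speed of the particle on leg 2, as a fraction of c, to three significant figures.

Leg 1: γ = 1/√(1 − 0.8591²) = 1/√0.2619 = 1.954; τ_1 = 458.1/1.954 = 234.5 μs.
Leg 2: speed unknown; τ_2 = 280.7/γ_2.
Total proper time: 234.5 + τ_2 = 389.3, so τ_2 = 389.3 − 234.5 = 154.8 μs.
γ_2 = 280.7/154.8 = 1.813; β = √(1 − 1/γ²) = √0.6957.

β = 0.834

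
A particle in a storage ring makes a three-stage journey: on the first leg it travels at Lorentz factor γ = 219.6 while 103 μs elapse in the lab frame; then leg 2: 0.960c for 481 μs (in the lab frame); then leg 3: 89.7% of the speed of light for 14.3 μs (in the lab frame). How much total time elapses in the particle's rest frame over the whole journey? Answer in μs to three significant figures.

τ = 141 μs

Leg 1: γ = 219.6; τ_1 = 103/219.6 = 0.4690 μs.
Leg 2: γ = 1/√(1 − 0.960²) = 25/7 ≈ 3.571; τ_2 = 481/3.571 = 134.7 μs.
Leg 3: β = 0.897; γ = 1/√(1 − 0.897²) = 1/√0.1954 = 2.262; τ_3 = 14.3/2.262 = 6.321 μs.
Total: 0.4690 + 134.7 + 6.321 μs.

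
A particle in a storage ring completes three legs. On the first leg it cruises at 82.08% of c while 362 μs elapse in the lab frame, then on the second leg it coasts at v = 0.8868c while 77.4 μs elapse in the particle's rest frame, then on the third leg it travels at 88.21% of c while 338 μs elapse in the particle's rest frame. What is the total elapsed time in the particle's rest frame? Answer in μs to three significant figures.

τ = 622 μs

Leg 1: β = 0.8208; γ = 1/√(1 − 0.8208²) = 1/√0.3263 = 1.751; τ_1 = 362/1.751 = 206.8 μs.
Leg 2: 77.4 μs is already measured in the particle's rest frame.
Leg 3: 338 μs is already measured in the particle's rest frame.
Total: 206.8 + 77.40 + 338.0 μs.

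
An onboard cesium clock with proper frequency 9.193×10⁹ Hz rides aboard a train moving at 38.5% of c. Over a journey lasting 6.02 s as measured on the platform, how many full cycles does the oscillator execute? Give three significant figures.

β = 0.385; γ = 1/√(1 − 0.385²) = 1/√0.8518 = 1.084
The oscillator's own cycle count is N = f × τ where τ is the proper time on the train. τ = Δt/γ = 6.02/1.084 = 5.556 s = 5.556×10⁰ s.
N = 9.193×10⁹ × 5.556×10⁰ = 5.108×10¹⁰.

N = 5.11×10¹⁰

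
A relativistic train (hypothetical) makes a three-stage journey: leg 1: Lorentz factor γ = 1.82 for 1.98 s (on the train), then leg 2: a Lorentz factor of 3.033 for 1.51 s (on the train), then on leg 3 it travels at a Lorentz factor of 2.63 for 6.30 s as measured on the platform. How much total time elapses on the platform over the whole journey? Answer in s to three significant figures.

Δt = 14.5 s

Leg 1: γ = 1.82; Δt_1 = 1.820 × 1.98 = 3.604 s.
Leg 2: γ = 3.033; Δt_2 = 3.033 × 1.51 = 4.580 s.
Leg 3: 6.30 s is already measured on the platform.
Total: 3.604 + 4.580 + 6.300 s.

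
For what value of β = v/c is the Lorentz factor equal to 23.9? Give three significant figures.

β = √(1 − 1/γ²) = √(1 − 1/23.9²) = √(1 − 0.001751) = √0.9982

β = 0.999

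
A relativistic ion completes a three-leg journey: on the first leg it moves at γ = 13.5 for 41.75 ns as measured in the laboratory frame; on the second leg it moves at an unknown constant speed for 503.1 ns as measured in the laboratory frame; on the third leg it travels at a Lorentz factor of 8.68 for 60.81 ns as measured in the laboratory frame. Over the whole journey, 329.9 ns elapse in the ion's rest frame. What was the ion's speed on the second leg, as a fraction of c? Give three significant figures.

Leg 1: γ = 13.5; τ_1 = 41.75/13.50 = 3.093 ns.
Leg 2: speed unknown; τ_2 = 503.1/γ_2.
Leg 3: γ = 8.68; τ_3 = 60.81/8.680 = 7.006 ns.
Total proper time: 3.093 + τ_2 + 7.006 = 329.9, so τ_2 = 329.9 − 10.10 = 319.8 ns.
γ_2 = 503.1/319.8 = 1.573; β = √(1 − 1/γ²) = √0.5959.

β = 0.772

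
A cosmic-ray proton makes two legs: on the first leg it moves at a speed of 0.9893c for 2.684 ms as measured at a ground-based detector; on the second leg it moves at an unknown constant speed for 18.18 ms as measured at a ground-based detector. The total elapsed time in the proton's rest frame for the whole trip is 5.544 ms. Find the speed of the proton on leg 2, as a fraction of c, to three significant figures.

β = 0.959

Leg 1: γ = 1/√(1 − 0.9893²) = 1/√0.02129 = 6.854; τ_1 = 2.684/6.854 = 0.3916 ms.
Leg 2: speed unknown; τ_2 = 18.18/γ_2.
Total proper time: 0.3916 + τ_2 = 5.544, so τ_2 = 5.544 − 0.3916 = 5.152 ms.
γ_2 = 18.18/5.152 = 3.528; β = √(1 − 1/γ²) = √0.9197.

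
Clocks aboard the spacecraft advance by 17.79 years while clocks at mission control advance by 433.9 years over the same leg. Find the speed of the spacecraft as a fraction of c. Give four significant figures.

The proper time is measured aboard the spacecraft (both events occur at the spacecraft's location); Δt is measured at mission control. γ = Δt/τ = 433.9/17.79 = 24.39.
β = √(1 − 1/γ²) = √(1 − 0.001681) = √0.9983

v = 0.9992c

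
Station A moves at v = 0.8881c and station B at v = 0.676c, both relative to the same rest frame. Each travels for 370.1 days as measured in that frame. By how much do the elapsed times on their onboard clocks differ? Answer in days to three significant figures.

|τ_A − τ_B| = 103 days

A: γ = 1/√(1 − 0.8881²) = 1/√0.2113 = 2.176; τ_A = 370.1/2.176 = 170.1 days.
B: γ = 1/√(1 − 0.676²) = 1/√0.5430 = 1.357; τ_B = 370.1/1.357 = 272.7 days.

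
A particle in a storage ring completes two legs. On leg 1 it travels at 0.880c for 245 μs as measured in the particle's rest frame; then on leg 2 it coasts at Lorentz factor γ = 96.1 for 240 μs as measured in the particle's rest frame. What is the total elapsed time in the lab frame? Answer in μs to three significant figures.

Δt = 2.36×10⁴ μs

Leg 1: γ = 1/√(1 − 0.880²) = 1/√0.2256 = 2.105; Δt_1 = 2.105 × 245 = 515.8 μs.
Leg 2: γ = 96.1; Δt_2 = 96.10 × 240 = 2.306×10⁴ μs.
Total: 515.8 + 2.306×10⁴ μs.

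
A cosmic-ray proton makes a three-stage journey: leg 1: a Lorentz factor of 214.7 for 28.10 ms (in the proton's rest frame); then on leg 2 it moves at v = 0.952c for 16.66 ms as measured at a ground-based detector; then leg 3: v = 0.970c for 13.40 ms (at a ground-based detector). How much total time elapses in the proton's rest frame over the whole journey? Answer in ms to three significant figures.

Leg 1: 28.10 ms is already measured in the proton's rest frame.
Leg 2: γ = 1/√(1 − 0.952²) = 1/√0.09370 = 3.267; τ_2 = 16.66/3.267 = 5.100 ms.
Leg 3: γ = 1/√(1 − 0.970²) = 1/√0.05910 = 4.113; τ_3 = 13.40/4.113 = 3.258 ms.
Total: 28.10 + 5.100 + 3.258 ms.

τ = 36.5 ms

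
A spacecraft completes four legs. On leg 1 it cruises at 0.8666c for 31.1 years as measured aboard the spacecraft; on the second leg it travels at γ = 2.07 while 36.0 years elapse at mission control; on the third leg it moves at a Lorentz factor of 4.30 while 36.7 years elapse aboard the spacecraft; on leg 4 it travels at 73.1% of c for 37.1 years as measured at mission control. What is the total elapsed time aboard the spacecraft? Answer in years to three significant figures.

τ = 111 years

Leg 1: 31.1 years is already measured aboard the spacecraft.
Leg 2: γ = 2.07; τ_2 = 36.0/2.070 = 17.39 years.
Leg 3: 36.7 years is already measured aboard the spacecraft.
Leg 4: β = 0.731; γ = 1/√(1 − 0.731²) = 1/√0.4656 = 1.465; τ_4 = 37.1/1.465 = 25.32 years.
Total: 31.10 + 17.39 + 36.70 + 25.32 years.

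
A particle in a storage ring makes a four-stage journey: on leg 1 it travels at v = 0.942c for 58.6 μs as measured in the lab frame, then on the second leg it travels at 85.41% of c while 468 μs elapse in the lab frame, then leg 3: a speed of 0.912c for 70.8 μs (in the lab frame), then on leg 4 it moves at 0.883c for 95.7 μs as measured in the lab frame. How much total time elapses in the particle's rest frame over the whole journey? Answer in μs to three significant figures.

Leg 1: γ = 1/√(1 − 0.942²) = 1/√0.1126 = 2.980; τ_1 = 58.6/2.980 = 19.67 μs.
Leg 2: β = 0.8541; γ = 1/√(1 − 0.8541²) = 1/√0.2705 = 1.923; τ_2 = 468/1.923 = 243.4 μs.
Leg 3: γ = 1/√(1 − 0.912²) = 1/√0.1683 = 2.438; τ_3 = 70.8/2.438 = 29.04 μs.
Leg 4: γ = 1/√(1 − 0.883²) = 1/√0.2203 = 2.131; τ_4 = 95.7/2.131 = 44.92 μs.
Total: 19.67 + 243.4 + 29.04 + 44.92 μs.

τ = 337 μs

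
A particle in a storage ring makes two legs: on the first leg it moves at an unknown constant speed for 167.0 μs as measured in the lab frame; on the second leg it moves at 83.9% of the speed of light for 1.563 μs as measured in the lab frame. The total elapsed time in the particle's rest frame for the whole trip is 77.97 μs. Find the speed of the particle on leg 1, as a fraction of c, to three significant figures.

β = 0.887

Leg 1: speed unknown; τ_1 = 167.0/γ_1.
Leg 2: β = 0.839; γ = 1/√(1 − 0.839²) = 1/√0.2961 = 1.838; τ_2 = 1.563/1.838 = 0.8505 μs.
Total proper time: τ_1 + 0.8505 = 77.97, so τ_1 = 77.97 − 0.8505 = 77.12 μs.
γ_1 = 167.0/77.12 = 2.165; β = √(1 − 1/γ²) = √0.7867.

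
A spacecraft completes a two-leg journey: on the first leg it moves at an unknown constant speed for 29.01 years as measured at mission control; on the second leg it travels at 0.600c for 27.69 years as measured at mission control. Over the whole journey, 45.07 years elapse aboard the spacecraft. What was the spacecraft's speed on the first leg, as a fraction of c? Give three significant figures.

Leg 1: speed unknown; τ_1 = 29.01/γ_1.
Leg 2: γ = 1/√(1 − 0.600²) = 5/4 = 1.250; τ_2 = 27.69/1.250 = 22.15 years.
Total proper time: τ_1 + 22.15 = 45.07, so τ_1 = 45.07 − 22.15 = 22.92 years.
γ_1 = 29.01/22.92 = 1.266; β = √(1 − 1/γ²) = √0.3759.

β = 0.613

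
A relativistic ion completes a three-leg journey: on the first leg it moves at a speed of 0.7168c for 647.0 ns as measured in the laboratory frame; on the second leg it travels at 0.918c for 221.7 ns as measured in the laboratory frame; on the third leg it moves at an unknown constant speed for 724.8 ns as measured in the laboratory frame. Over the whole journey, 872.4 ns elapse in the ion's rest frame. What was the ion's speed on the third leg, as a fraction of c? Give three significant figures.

β = 0.888

Leg 1: γ = 1/√(1 − 0.7168²) = 1/√0.4862 = 1.434; τ_1 = 647.0/1.434 = 451.1 ns.
Leg 2: γ = 1/√(1 − 0.918²) = 1/√0.1573 = 2.522; τ_2 = 221.7/2.522 = 87.92 ns.
Leg 3: speed unknown; τ_3 = 724.8/γ_3.
Total proper time: 451.1 + 87.92 + τ_3 = 872.4, so τ_3 = 872.4 − 539.1 = 333.3 ns.
γ_3 = 724.8/333.3 = 2.174; β = √(1 − 1/γ²) = √0.7885.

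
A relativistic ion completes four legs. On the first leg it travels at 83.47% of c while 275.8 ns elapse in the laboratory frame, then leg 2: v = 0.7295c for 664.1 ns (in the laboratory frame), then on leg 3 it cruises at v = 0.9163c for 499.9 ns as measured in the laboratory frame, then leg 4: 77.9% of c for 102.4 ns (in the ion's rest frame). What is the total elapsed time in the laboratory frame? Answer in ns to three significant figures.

Δt = 1600 ns

Leg 1: 275.8 ns is already measured in the laboratory frame.
Leg 2: 664.1 ns is already measured in the laboratory frame.
Leg 3: 499.9 ns is already measured in the laboratory frame.
Leg 4: β = 0.779; γ = 1/√(1 − 0.779²) = 1/√0.3932 = 1.595; Δt_4 = 1.595 × 102.4 = 163.3 ns.
Total: 275.8 + 664.1 + 499.9 + 163.3 ns.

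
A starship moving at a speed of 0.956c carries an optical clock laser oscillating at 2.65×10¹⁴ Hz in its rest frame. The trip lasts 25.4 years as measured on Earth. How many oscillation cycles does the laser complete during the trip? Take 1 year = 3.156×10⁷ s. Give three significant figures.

γ = 1/√(1 − 0.956²) = 1/√0.08606 = 3.409
The oscillator's own cycle count is N = f × τ where τ is the proper time on the ship. τ = Δt/γ = 25.4/3.409 = 7.452 years = 2.352×10⁸ s.
N = 2.65×10¹⁴ × 2.352×10⁸ = 6.232×10²².

N = 6.23×10²²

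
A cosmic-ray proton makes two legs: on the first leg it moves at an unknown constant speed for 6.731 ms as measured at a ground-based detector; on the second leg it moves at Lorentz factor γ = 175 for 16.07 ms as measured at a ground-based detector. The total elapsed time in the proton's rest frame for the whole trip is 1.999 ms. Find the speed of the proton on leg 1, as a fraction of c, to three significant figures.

Leg 1: speed unknown; τ_1 = 6.731/γ_1.
Leg 2: γ = 175; τ_2 = 16.07/175.0 = 0.09183 ms.
Total proper time: τ_1 + 0.09183 = 1.999, so τ_1 = 1.999 − 0.09183 = 1.907 ms.
γ_1 = 6.731/1.907 = 3.529; β = √(1 − 1/γ²) = √0.9197.

β = 0.959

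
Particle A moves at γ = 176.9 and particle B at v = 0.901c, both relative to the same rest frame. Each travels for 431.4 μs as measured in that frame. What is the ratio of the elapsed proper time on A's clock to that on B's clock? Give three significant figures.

A: γ = 176.9. B: γ = 1/√(1 − 0.901²) = 1/√0.1882 = 2.305.
τ_A/τ_B = γ_B/γ_A = 2.305/176.9 = 0.01303, so τ_A/τ_B = 0.01303.

τ_A/τ_B = 0.0130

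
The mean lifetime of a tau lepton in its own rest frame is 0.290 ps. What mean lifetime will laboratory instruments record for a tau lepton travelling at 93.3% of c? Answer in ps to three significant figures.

Δt = 0.806 ps

β = 0.933; γ = 1/√(1 − 0.933²) = 1/√0.1295 = 2.779
The rest-frame lifetime is the proper time; the lab measures the dilated interval Δt = γτ₀ = 2.779 × 0.290 ps.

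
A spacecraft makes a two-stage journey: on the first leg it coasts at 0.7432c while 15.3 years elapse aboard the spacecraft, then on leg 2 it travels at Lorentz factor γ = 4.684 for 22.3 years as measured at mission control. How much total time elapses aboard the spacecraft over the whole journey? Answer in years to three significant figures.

τ = 20.1 years

Leg 1: 15.3 years is already measured aboard the spacecraft.
Leg 2: γ = 4.684; τ_2 = 22.3/4.684 = 4.761 years.
Total: 15.30 + 4.761 years.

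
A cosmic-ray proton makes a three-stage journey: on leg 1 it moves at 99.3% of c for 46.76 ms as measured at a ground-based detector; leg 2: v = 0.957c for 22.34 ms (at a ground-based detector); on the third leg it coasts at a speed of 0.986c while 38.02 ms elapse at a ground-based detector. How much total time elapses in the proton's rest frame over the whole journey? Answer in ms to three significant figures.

Leg 1: β = 0.993; γ = 1/√(1 − 0.993²) = 1/√0.01395 = 8.466; τ_1 = 46.76/8.466 = 5.523 ms.
Leg 2: γ = 1/√(1 − 0.957²) = 1/√0.08415 = 3.447; τ_2 = 22.34/3.447 = 6.481 ms.
Leg 3: γ = 1/√(1 − 0.986²) = 1/√0.02780 = 5.997; τ_3 = 38.02/5.997 = 6.340 ms.
Total: 5.523 + 6.481 + 6.340 ms.

τ = 18.3 ms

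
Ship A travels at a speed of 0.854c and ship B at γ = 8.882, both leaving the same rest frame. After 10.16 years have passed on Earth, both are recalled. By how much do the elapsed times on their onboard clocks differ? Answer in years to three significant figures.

A: γ = 1/√(1 − 0.854²) = 1/√0.2707 = 1.922; τ_A = 10.16/1.922 = 5.286 years.
B: γ = 8.882; τ_B = 10.16/8.882 = 1.144 years.

|τ_A − τ_B| = 4.14 years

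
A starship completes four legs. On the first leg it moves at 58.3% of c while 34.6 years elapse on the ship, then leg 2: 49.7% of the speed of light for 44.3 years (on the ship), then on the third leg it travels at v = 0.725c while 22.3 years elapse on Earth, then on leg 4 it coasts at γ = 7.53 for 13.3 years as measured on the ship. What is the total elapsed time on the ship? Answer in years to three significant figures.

Leg 1: 34.6 years is already measured on the ship.
Leg 2: 44.3 years is already measured on the ship.
Leg 3: γ = 1/√(1 − 0.725²) = 1/√0.4744 = 1.452; τ_3 = 22.3/1.452 = 15.36 years.
Leg 4: 13.3 years is already measured on the ship.
Total: 34.60 + 44.30 + 15.36 + 13.30 years.

τ = 108 years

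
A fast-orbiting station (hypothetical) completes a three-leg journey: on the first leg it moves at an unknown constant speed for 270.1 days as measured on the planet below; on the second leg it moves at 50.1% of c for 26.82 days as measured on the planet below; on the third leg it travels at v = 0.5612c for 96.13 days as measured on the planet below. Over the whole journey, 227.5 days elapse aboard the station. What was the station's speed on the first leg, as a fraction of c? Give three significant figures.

Leg 1: speed unknown; τ_1 = 270.1/γ_1.
Leg 2: β = 0.501; γ = 1/√(1 − 0.501²) = 1/√0.7490 = 1.155; τ_2 = 26.82/1.155 = 23.21 days.
Leg 3: γ = 1/√(1 − 0.5612²) = 1/√0.6851 = 1.208; τ_3 = 96.13/1.208 = 79.56 days.
Total proper time: τ_1 + 23.21 + 79.56 = 227.5, so τ_1 = 227.5 − 102.8 = 124.7 days.
γ_1 = 270.1/124.7 = 2.166; β = √(1 − 1/γ²) = √0.7868.

β = 0.887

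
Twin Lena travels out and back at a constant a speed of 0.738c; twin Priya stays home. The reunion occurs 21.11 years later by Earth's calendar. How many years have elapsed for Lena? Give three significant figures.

γ = 1/√(1 − 0.738²) = 1/√0.4554 = 1.482
Lena's clock measures proper time along the trip: τ = Δt/γ = 21.11/1.482 years.

τ = 14.2 years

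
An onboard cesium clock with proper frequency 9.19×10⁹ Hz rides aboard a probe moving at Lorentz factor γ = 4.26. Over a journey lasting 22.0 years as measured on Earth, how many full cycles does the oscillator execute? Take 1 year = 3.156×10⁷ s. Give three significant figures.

γ = 4.26
The oscillator's own cycle count is N = f × τ where τ is the proper time aboard the probe. τ = Δt/γ = 22.0/4.260 = 5.164 years = 1.630×10⁸ s.
N = 9.19×10⁹ × 1.630×10⁸ = 1.498×10¹⁸.

N = 1.50×10¹⁸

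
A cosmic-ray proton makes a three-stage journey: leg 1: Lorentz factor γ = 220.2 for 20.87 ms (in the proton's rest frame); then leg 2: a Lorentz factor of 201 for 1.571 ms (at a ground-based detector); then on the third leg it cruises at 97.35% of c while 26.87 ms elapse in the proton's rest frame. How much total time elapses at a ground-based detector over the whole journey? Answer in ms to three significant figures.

Δt = 4710 ms

Leg 1: γ = 220.2; Δt_1 = 220.2 × 20.87 = 4596 ms.
Leg 2: 1.571 ms is already measured at a ground-based detector.
Leg 3: β = 0.9735; γ = 1/√(1 − 0.9735²) = 1/√0.05230 = 4.373; Δt_3 = 4.373 × 26.87 = 117.5 ms.
Total: 4596 + 1.571 + 117.5 ms.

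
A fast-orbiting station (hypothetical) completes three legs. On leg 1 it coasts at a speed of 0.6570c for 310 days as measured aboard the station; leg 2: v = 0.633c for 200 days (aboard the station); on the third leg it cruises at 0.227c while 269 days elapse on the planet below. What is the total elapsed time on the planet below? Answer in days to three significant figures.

Leg 1: γ = 1/√(1 − 0.6570²) = 1/√0.5684 = 1.326; Δt_1 = 1.326 × 310 = 411.2 days.
Leg 2: γ = 1/√(1 − 0.633²) = 1/√0.5993 = 1.292; Δt_2 = 1.292 × 200 = 258.3 days.
Leg 3: 269 days is already measured on the planet below.
Total: 411.2 + 258.3 + 269.0 days.

Δt = 939 days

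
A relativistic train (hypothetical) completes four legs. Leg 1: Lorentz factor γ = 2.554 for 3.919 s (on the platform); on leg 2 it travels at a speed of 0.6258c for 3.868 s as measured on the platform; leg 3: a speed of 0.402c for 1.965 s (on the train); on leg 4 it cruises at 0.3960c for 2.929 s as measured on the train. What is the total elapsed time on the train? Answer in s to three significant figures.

τ = 9.45 s

Leg 1: γ = 2.554; τ_1 = 3.919/2.554 = 1.534 s.
Leg 2: γ = 1/√(1 − 0.6258²) = 1/√0.6084 = 1.282; τ_2 = 3.868/1.282 = 3.017 s.
Leg 3: 1.965 s is already measured on the train.
Leg 4: 2.929 s is already measured on the train.
Total: 1.534 + 3.017 + 1.965 + 2.929 s.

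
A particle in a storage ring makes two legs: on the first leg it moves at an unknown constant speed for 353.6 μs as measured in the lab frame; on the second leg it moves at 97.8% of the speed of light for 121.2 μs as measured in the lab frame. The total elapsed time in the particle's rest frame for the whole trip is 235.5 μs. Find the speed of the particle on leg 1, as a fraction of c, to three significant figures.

Leg 1: speed unknown; τ_1 = 353.6/γ_1.
Leg 2: β = 0.978; γ = 1/√(1 − 0.978²) = 1/√0.04352 = 4.794; τ_2 = 121.2/4.794 = 25.28 μs.
Total proper time: τ_1 + 25.28 = 235.5, so τ_1 = 235.5 − 25.28 = 210.2 μs.
γ_1 = 353.6/210.2 = 1.682; β = √(1 − 1/γ²) = √0.6466.

β = 0.804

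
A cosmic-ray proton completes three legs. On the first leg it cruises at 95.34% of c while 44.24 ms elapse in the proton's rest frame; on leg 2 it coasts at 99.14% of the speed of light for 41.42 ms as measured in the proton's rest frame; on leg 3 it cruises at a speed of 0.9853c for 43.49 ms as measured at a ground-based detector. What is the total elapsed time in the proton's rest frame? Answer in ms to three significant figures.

τ = 93.1 ms

Leg 1: 44.24 ms is already measured in the proton's rest frame.
Leg 2: 41.42 ms is already measured in the proton's rest frame.
Leg 3: γ = 1/√(1 − 0.9853²) = 1/√0.02918 = 5.854; τ_3 = 43.49/5.854 = 7.430 ms.
Total: 44.24 + 41.42 + 7.430 ms.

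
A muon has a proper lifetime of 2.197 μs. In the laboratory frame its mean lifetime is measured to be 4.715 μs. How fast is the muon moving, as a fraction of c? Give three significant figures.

γ = Δt/τ₀ = 4.715/2.197 = 2.146
β = √(1 − 1/γ²) = √(1 − 0.2171) = √0.7829

v = 0.885c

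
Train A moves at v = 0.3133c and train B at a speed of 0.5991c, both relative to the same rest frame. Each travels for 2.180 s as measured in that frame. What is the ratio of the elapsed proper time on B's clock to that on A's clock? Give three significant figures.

τ_B/τ_A = 0.843

A: γ = 1/√(1 − 0.3133²) = 1/√0.9018 = 1.053. B: γ = 1/√(1 − 0.5991²) = 1/√0.6411 = 1.249.
τ_A/τ_B = γ_B/γ_A = 1.249/1.053 = 1.186, so τ_B/τ_A = 0.8431.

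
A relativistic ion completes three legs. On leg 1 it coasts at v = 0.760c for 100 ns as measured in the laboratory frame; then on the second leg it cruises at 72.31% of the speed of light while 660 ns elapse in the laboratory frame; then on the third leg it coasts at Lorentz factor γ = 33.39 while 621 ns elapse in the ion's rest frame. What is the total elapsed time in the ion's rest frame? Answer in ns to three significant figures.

Leg 1: γ = 1/√(1 − 0.760²) = 1/√0.4224 = 1.539; τ_1 = 100/1.539 = 64.99 ns.
Leg 2: β = 0.7231; γ = 1/√(1 − 0.7231²) = 1/√0.4771 = 1.448; τ_2 = 660/1.448 = 455.9 ns.
Leg 3: 621 ns is already measured in the ion's rest frame.
Total: 64.99 + 455.9 + 621.0 ns.

τ = 1140 ns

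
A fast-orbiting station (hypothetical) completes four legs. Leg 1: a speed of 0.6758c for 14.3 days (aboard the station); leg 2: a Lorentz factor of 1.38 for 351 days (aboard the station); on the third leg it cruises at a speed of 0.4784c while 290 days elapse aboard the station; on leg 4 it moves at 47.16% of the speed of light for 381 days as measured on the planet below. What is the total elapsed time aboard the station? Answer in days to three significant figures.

τ = 991 days

Leg 1: 14.3 days is already measured aboard the station.
Leg 2: 351 days is already measured aboard the station.
Leg 3: 290 days is already measured aboard the station.
Leg 4: β = 0.4716; γ = 1/√(1 − 0.4716²) = 1/√0.7776 = 1.134; τ_4 = 381/1.134 = 336.0 days.
Total: 14.30 + 351.0 + 290.0 + 336.0 days.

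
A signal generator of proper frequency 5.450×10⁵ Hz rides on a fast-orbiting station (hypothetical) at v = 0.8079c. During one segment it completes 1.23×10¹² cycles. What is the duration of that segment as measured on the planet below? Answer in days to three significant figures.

Δt = 44.3 days

γ = 1/√(1 − 0.8079²) = 1/√0.3473 = 1.697
Proper time for N cycles: τ = N/f = 1.23×10¹²/(5.450×10⁵) = 2.257×10⁶ s = 26.12 days.
Lab-frame duration Δt = γτ = 1.697 × 26.12 = 44.32 days.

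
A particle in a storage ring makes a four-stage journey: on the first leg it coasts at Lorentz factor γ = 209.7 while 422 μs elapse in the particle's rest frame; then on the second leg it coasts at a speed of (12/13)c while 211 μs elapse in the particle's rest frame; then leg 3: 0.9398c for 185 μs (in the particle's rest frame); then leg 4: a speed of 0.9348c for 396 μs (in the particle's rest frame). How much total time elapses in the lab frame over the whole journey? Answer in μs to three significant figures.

Δt = 9.07×10⁴ μs

Leg 1: γ = 209.7; Δt_1 = 209.7 × 422 = 8.849×10⁴ μs.
Leg 2: γ = 1/√(1 − (12/13)²) = 13/5 = 2.600; Δt_2 = 2.600 × 211 = 548.6 μs.
Leg 3: γ = 1/√(1 − 0.9398²) = 1/√0.1168 = 2.926; Δt_3 = 2.926 × 185 = 541.4 μs.
Leg 4: γ = 1/√(1 − 0.9348²) = 1/√0.1261 = 2.816; Δt_4 = 2.816 × 396 = 1115 μs.
Total: 8.849×10⁴ + 548.6 + 541.4 + 1115 μs.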